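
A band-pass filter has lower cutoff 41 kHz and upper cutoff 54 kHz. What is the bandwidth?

Bandwidth = f_high - f_low
= 54 kHz - 41 kHz = 13 kHz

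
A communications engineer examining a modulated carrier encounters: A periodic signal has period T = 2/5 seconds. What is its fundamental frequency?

The fundamental frequency is the reciprocal of the period.
f = 1/T = 1/(2/5) = 5/2 Hz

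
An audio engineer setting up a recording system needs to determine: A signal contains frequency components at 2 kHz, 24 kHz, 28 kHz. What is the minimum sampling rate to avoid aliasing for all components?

The highest frequency component is f_max = 28 kHz.
Nyquist rate = 2 * f_max = 2 * 28 kHz = 56 kHz.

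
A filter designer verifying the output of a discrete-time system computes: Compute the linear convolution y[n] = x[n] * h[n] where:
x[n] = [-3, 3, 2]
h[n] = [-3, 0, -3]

y[n] = sum_k x[k]*h[n-k]. Output length = len(x) + len(h) - 1 = 3 + 3 - 1 = 5.
y[0] = -3*-3 = 9
y[1] = 3*-3 + -3*0 = -9
y[2] = 2*-3 + 3*0 + -3*-3 = 3
y[3] = 2*0 + 3*-3 = -9
y[4] = 2*-3 = -6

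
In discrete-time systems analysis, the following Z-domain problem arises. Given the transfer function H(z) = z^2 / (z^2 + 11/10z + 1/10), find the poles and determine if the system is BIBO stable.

Poles are roots of the denominator: z^2 + 11/10z + 1/10 = 0.
Quadratic formula: z = [-(11/10) +/- sqrt((11/10)^2 - 4*(1/10))] / 2
Discriminant = 121/100 - 2/5 = 81/100; sqrt = 9/10.
z = (-11/10 +/- 9/10) / 2 => z = -1/10 or z = -1.
|p1| = 1, |p2| = 1/10.
For BIBO stability, all poles must lie inside the unit circle (|p| < 1).
System is UNSTABLE since at least one |p| >= 1.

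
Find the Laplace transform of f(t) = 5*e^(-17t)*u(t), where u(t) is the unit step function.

Standard Laplace transform pair:
e^(-at)*u(t) <-> 1/(s+a)
With a = 17: L{5*e^(-17t)*u(t)} = 5/(s+17), ROC: Re(s) > -17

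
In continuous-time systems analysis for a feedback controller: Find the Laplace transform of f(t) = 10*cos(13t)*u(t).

Standard pair: cos(wt)*u(t) <-> s/(s^2+w^2)
With w = 13: L{10*cos(13t)*u(t)} = 10s/(s^2+169)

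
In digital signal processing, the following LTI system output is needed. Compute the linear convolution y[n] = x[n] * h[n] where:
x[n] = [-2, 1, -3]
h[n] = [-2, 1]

y[n] = sum_k x[k]*h[n-k]. Output length = len(x) + len(h) - 1 = 3 + 2 - 1 = 4.
y[0] = -2*-2 = 4
y[1] = 1*-2 + -2*1 = -4
y[2] = -3*-2 + 1*1 = 7
y[3] = -3*1 = -3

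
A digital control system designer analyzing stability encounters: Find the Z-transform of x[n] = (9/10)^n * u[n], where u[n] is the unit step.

The Z-transform of a^n * u[n] is z/(z-a) for |z| > |a|.
Here a = 9/10, so X(z) = z/(z - (9/10)) = 10z/(10z - 9)
ROC: |z| > 9/10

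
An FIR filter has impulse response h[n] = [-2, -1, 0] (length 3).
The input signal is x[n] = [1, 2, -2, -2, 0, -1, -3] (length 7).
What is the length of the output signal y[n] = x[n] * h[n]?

For linear convolution, the output length is:
len(y) = len(x) + len(h) - 1 = 7 + 3 - 1 = 9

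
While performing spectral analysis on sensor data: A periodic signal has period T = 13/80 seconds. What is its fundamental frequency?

The fundamental frequency is the reciprocal of the period.
f = 1/T = 1/(13/80) = 80/13 Hz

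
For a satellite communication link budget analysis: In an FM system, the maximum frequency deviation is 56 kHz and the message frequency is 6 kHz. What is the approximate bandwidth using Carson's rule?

Carson's rule: BW = 2*(delta_f + f_m)
= 2*(56 + 6) kHz = 124 kHz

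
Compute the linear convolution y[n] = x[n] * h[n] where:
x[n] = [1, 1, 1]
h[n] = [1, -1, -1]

y[n] = sum_k x[k]*h[n-k]. Output length = len(x) + len(h) - 1 = 3 + 3 - 1 = 5.
y[0] = 1*1 = 1
y[1] = 1*1 + 1*-1 = 0
y[2] = 1*1 + 1*-1 + 1*-1 = -1
y[3] = 1*-1 + 1*-1 = -2
y[4] = 1*-1 = -1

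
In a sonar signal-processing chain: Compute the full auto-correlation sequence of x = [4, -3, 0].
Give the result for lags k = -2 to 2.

r_xx[k] = sum_m x[m]*x[m+k], indexed from 0, for k = -2 to 2:
  r_xx[-2] = x[2]*x[0] = 0
  r_xx[-1] = x[1]*x[0] + x[2]*x[1] = -12
  r_xx[0] = x[0]*x[0] + x[1]*x[1] + x[2]*x[2] = 25
  r_xx[1] = x[0]*x[1] + x[1]*x[2] = -12
  r_xx[2] = x[0]*x[2] = 0
r_xx = [0, -12, 25, -12, 0]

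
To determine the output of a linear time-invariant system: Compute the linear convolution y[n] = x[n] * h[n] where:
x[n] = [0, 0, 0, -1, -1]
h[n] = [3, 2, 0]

y[n] = sum_k x[k]*h[n-k]. Output length = len(x) + len(h) - 1 = 5 + 3 - 1 = 7.
y[0] = 0*3 = 0
y[1] = 0*3 + 0*2 = 0
y[2] = 0*3 + 0*2 + 0*0 = 0
y[3] = -1*3 + 0*2 + 0*0 = -3
y[4] = -1*3 + -1*2 + 0*0 = -5
y[5] = -1*2 + -1*0 = -2
y[6] = -1*0 = 0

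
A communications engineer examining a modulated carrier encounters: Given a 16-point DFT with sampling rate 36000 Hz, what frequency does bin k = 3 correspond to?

The frequency of DFT bin k is: f_k = k * f_s / N
f_3 = 3 * 36000 / 16 = 6750 Hz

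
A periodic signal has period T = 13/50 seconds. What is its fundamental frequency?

The fundamental frequency is the reciprocal of the period.
f = 1/T = 1/(13/50) = 50/13 Hz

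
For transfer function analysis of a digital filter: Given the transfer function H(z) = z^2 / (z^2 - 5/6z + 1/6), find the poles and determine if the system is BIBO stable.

Poles are roots of the denominator: z^2 - 5/6z + 1/6 = 0.
Quadratic formula: z = [-(-5/6) +/- sqrt((-5/6)^2 - 4*(1/6))] / 2
Discriminant = 25/36 - 2/3 = 1/36; sqrt = 1/6.
z = (5/6 +/- 1/6) / 2 => z = 1/2 or z = 1/3.
|p1| = 1/3, |p2| = 1/2.
For BIBO stability, all poles must lie inside the unit circle (|p| < 1).
System is STABLE since both |p| < 1.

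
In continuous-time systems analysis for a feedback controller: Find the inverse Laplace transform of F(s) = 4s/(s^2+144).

Standard pair: s/(s^2+w^2) <-> cos(wt)*u(t)
With k=4, w=12: f(t) = 4*cos(12t)*u(t)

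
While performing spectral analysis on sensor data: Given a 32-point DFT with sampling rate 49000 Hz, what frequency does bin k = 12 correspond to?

The frequency of DFT bin k is: f_k = k * f_s / N
f_12 = 12 * 49000 / 32 = 18375 Hz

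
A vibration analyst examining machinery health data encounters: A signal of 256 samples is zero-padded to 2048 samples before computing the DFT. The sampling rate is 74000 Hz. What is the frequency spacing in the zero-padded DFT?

Original DFT: N = 256, resolution = f_s/N = 74000/256 = 4625/16 Hz
Zero-padded DFT: N = 2048, resolution = f_s/N = 74000/2048 = 4625/128 Hz
Zero-padding interpolates the spectrum (finer frequency grid)
but does NOT improve the true spectral resolution (ability to resolve close frequencies).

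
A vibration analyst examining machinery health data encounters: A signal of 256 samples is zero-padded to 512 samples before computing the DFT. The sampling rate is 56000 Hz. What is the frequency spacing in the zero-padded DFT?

Original DFT: N = 256, resolution = f_s/N = 56000/256 = 875/4 Hz
Zero-padded DFT: N = 512, resolution = f_s/N = 56000/512 = 875/8 Hz
Zero-padding interpolates the spectrum (finer frequency grid)
but does NOT improve the true spectral resolution (ability to resolve close frequencies).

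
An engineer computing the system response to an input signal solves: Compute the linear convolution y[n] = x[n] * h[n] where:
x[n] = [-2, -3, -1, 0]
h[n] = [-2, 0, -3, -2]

y[n] = sum_k x[k]*h[n-k]. Output length = len(x) + len(h) - 1 = 4 + 4 - 1 = 7.
y[0] = -2*-2 = 4
y[1] = -3*-2 + -2*0 = 6
y[2] = -1*-2 + -3*0 + -2*-3 = 8
y[3] = 0*-2 + -1*0 + -3*-3 + -2*-2 = 13
y[4] = 0*0 + -1*-3 + -3*-2 = 9
y[5] = 0*-3 + -1*-2 = 2
y[6] = 0*-2 = 0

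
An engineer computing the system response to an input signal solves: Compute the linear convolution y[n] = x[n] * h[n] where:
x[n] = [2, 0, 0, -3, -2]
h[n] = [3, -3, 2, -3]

y[n] = sum_k x[k]*h[n-k]. Output length = len(x) + len(h) - 1 = 5 + 4 - 1 = 8.
y[0] = 2*3 = 6
y[1] = 0*3 + 2*-3 = -6
y[2] = 0*3 + 0*-3 + 2*2 = 4
y[3] = -3*3 + 0*-3 + 0*2 + 2*-3 = -15
y[4] = -2*3 + -3*-3 + 0*2 + 0*-3 = 3
y[5] = -2*-3 + -3*2 + 0*-3 = 0
y[6] = -2*2 + -3*-3 = 5
y[7] = -2*-3 = 6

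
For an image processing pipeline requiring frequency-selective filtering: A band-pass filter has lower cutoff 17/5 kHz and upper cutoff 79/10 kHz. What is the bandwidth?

Bandwidth = f_high - f_low
= 79/10 kHz - 17/5 kHz = 9/2 kHz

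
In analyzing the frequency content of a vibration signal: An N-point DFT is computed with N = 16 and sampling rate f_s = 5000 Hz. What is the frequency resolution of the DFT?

DFT frequency resolution = f_s / N
= 5000 / 16 = 625/2 Hz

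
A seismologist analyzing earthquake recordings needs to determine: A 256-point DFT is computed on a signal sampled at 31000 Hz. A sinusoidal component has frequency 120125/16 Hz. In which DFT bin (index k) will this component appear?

DFT frequency resolution = f_s/N = 31000/256 = 3875/32 Hz
Bin index k = f_signal / resolution = 120125/16 / 3875/32 = 62
The signal frequency 120125/16 Hz falls in DFT bin k = 62.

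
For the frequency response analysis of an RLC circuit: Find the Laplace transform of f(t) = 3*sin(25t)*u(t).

Standard pair: sin(wt)*u(t) <-> w/(s^2+w^2)
With w = 25: L{3*sin(25t)*u(t)} = 75/(s^2+625)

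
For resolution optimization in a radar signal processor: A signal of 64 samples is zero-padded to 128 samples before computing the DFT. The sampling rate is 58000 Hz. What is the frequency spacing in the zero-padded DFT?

Original DFT: N = 64, resolution = f_s/N = 58000/64 = 3625/4 Hz
Zero-padded DFT: N = 128, resolution = f_s/N = 58000/128 = 3625/8 Hz
Zero-padding interpolates the spectrum (finer frequency grid)
but does NOT improve the true spectral resolution (ability to resolve close frequencies).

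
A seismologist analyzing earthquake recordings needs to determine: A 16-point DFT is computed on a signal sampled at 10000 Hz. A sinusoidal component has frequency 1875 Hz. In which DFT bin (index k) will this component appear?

DFT frequency resolution = f_s/N = 10000/16 = 625 Hz
Bin index k = f_signal / resolution = 1875 / 625 = 3
The signal frequency 1875 Hz falls in DFT bin k = 3.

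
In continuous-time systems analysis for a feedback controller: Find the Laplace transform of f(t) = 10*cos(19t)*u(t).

Standard pair: cos(wt)*u(t) <-> s/(s^2+w^2)
With w = 19: L{10*cos(19t)*u(t)} = 10s/(s^2+361)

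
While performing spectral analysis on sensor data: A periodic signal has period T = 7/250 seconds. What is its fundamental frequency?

The fundamental frequency is the reciprocal of the period.
f = 1/T = 1/(7/250) = 250/7 Hz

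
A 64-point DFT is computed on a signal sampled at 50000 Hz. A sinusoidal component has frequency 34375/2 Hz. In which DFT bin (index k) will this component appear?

DFT frequency resolution = f_s/N = 50000/64 = 3125/4 Hz
Bin index k = f_signal / resolution = 34375/2 / 3125/4 = 22
The signal frequency 34375/2 Hz falls in DFT bin k = 22.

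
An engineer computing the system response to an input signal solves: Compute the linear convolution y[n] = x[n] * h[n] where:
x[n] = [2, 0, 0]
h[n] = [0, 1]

y[n] = sum_k x[k]*h[n-k]. Output length = len(x) + len(h) - 1 = 3 + 2 - 1 = 4.
y[0] = 2*0 = 0
y[1] = 0*0 + 2*1 = 2
y[2] = 0*0 + 0*1 = 0
y[3] = 0*1 = 0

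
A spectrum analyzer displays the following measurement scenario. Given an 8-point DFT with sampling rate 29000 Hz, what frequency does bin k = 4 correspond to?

The frequency of DFT bin k is: f_k = k * f_s / N
f_4 = 4 * 29000 / 8 = 14500 Hz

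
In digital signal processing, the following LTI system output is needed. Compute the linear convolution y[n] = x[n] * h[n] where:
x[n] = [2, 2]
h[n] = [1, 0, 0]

y[n] = sum_k x[k]*h[n-k]. Output length = len(x) + len(h) - 1 = 2 + 3 - 1 = 4.
y[0] = 2*1 = 2
y[1] = 2*1 + 2*0 = 2
y[2] = 2*0 + 2*0 = 0
y[3] = 2*0 = 0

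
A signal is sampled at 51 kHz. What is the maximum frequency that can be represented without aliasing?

The maximum frequency that can be represented without aliasing
is the Nyquist frequency: f_max = f_s / 2 = 51 kHz / 2 = 51/2 kHz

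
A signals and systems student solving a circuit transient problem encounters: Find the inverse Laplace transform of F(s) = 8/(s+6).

Standard pair: k/(s+a) <-> k*e^(-at)*u(t)
With k=8, a=6: f(t) = 8*e^(-6t)*u(t)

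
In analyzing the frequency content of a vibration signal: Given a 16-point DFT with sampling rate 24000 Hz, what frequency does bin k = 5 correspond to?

The frequency of DFT bin k is: f_k = k * f_s / N
f_5 = 5 * 24000 / 16 = 7500 Hz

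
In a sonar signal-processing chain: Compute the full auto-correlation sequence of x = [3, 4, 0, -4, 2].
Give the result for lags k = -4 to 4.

r_xx[k] = sum_m x[m]*x[m+k], indexed from 0, for k = -4 to 4:
  r_xx[-4] = x[4]*x[0] = 6
  r_xx[-3] = x[3]*x[0] + x[4]*x[1] = -4
  r_xx[-2] = x[2]*x[0] + x[3]*x[1] + x[4]*x[2] = -16
  r_xx[-1] = x[1]*x[0] + x[2]*x[1] + x[3]*x[2] + x[4]*x[3] = 4
  r_xx[0] = x[0]*x[0] + x[1]*x[1] + x[2]*x[2] + x[3]*x[3] + x[4]*x[4] = 45
  r_xx[1] = x[0]*x[1] + x[1]*x[2] + x[2]*x[3] + x[3]*x[4] = 4
  r_xx[2] = x[0]*x[2] + x[1]*x[3] + x[2]*x[4] = -16
  r_xx[3] = x[0]*x[3] + x[1]*x[4] = -4
  r_xx[4] = x[0]*x[4] = 6
r_xx = [6, -4, -16, 4, 45, 4, -16, -4, 6]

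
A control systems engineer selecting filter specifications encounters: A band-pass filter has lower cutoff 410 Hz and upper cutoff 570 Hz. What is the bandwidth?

Bandwidth = f_high - f_low
= 570 Hz - 410 Hz = 160 Hz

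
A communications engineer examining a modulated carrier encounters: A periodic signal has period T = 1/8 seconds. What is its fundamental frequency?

The fundamental frequency is the reciprocal of the period.
f = 1/T = 1/(1/8) = 8 Hz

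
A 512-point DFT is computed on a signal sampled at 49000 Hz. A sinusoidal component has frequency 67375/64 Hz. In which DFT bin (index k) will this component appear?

DFT frequency resolution = f_s/N = 49000/512 = 6125/64 Hz
Bin index k = f_signal / resolution = 67375/64 / 6125/64 = 11
The signal frequency 67375/64 Hz falls in DFT bin k = 11.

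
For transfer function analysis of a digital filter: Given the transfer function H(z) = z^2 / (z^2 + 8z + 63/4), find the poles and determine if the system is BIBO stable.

Poles are roots of the denominator: z^2 + 8z + 63/4 = 0.
Quadratic formula: z = [-(8) +/- sqrt((8)^2 - 4*(63/4))] / 2
Discriminant = 64 - 63 = 1; sqrt = 1.
z = (-8 +/- 1) / 2 => z = -7/2 or z = -9/2.
|p1| = 9/2, |p2| = 7/2.
For BIBO stability, all poles must lie inside the unit circle (|p| < 1).
System is UNSTABLE since at least one |p| >= 1.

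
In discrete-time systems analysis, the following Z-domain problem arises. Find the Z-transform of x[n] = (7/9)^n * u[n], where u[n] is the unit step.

The Z-transform of a^n * u[n] is z/(z-a) for |z| > |a|.
Here a = 7/9, so X(z) = z/(z - (7/9)) = 9z/(9z - 7)
ROC: |z| > 7/9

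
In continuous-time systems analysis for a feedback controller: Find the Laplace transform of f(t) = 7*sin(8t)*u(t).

Standard pair: sin(wt)*u(t) <-> w/(s^2+w^2)
With w = 8: L{7*sin(8t)*u(t)} = 56/(s^2+64)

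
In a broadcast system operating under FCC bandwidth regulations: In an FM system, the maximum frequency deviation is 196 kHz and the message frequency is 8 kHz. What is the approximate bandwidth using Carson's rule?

Carson's rule: BW = 2*(delta_f + f_m)
= 2*(196 + 8) kHz = 408 kHz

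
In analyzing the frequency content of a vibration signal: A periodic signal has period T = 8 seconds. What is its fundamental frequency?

The fundamental frequency is the reciprocal of the period.
f = 1/T = 1/(8) = 1/8 Hz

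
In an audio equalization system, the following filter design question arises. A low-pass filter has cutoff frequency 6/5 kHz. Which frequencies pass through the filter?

A low-pass filter passes all frequencies below the cutoff frequency 6/5 kHz and attenuates higher frequencies.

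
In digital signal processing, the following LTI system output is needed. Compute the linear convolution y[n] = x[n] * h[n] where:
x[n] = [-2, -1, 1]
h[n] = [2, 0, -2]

y[n] = sum_k x[k]*h[n-k]. Output length = len(x) + len(h) - 1 = 3 + 3 - 1 = 5.
y[0] = -2*2 = -4
y[1] = -1*2 + -2*0 = -2
y[2] = 1*2 + -1*0 + -2*-2 = 6
y[3] = 1*0 + -1*-2 = 2
y[4] = 1*-2 = -2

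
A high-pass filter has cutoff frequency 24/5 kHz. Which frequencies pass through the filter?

A high-pass filter passes all frequencies above the cutoff frequency 24/5 kHz and attenuates lower frequencies.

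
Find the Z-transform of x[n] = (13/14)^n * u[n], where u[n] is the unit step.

The Z-transform of a^n * u[n] is z/(z-a) for |z| > |a|.
Here a = 13/14, so X(z) = z/(z - (13/14)) = 14z/(14z - 13)
ROC: |z| > 13/14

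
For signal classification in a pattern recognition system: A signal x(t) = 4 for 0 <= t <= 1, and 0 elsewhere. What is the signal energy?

Energy = integral of |x(t)|^2 dt over the signal duration
= 4^2 * 1 = 16 * 1 = 16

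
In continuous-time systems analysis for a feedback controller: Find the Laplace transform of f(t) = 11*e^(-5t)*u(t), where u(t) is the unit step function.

Standard Laplace transform pair:
e^(-at)*u(t) <-> 1/(s+a)
With a = 5: L{11*e^(-5t)*u(t)} = 11/(s+5), ROC: Re(s) > -5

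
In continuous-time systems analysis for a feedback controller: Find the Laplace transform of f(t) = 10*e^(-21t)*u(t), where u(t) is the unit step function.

Standard Laplace transform pair:
e^(-at)*u(t) <-> 1/(s+a)
With a = 21: L{10*e^(-21t)*u(t)} = 10/(s+21), ROC: Re(s) > -21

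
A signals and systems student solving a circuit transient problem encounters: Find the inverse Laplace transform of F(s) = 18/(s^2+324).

Standard pair: w/(s^2+w^2) <-> sin(wt)*u(t)
Recognize w^2 = 324, so w = 18; numerator 18 = 1*18.
f(t) = sin(18t)*u(t)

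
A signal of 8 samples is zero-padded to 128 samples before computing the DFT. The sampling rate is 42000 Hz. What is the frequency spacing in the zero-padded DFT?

Original DFT: N = 8, resolution = f_s/N = 42000/8 = 5250 Hz
Zero-padded DFT: N = 128, resolution = f_s/N = 42000/128 = 2625/8 Hz
Zero-padding interpolates the spectrum (finer frequency grid)
but does NOT improve the true spectral resolution (ability to resolve close frequencies).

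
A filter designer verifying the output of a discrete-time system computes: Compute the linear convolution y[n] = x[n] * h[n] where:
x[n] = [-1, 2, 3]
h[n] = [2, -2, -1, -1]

y[n] = sum_k x[k]*h[n-k]. Output length = len(x) + len(h) - 1 = 3 + 4 - 1 = 6.
y[0] = -1*2 = -2
y[1] = 2*2 + -1*-2 = 6
y[2] = 3*2 + 2*-2 + -1*-1 = 3
y[3] = 3*-2 + 2*-1 + -1*-1 = -7
y[4] = 3*-1 + 2*-1 = -5
y[5] = 3*-1 = -3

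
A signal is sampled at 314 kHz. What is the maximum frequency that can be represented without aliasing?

The maximum frequency that can be represented without aliasing
is the Nyquist frequency: f_max = f_s / 2 = 314 kHz / 2 = 157 kHz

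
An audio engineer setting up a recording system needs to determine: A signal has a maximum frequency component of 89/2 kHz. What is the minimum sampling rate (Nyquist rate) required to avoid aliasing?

By the Nyquist-Shannon sampling theorem,
the minimum sampling rate (Nyquist rate) must be at least 2 * f_max.
Nyquist rate = 2 * 89/2 kHz = 89 kHz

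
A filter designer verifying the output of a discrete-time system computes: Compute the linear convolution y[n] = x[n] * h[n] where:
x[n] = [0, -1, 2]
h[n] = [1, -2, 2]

y[n] = sum_k x[k]*h[n-k]. Output length = len(x) + len(h) - 1 = 3 + 3 - 1 = 5.
y[0] = 0*1 = 0
y[1] = -1*1 + 0*-2 = -1
y[2] = 2*1 + -1*-2 + 0*2 = 4
y[3] = 2*-2 + -1*2 = -6
y[4] = 2*2 = 4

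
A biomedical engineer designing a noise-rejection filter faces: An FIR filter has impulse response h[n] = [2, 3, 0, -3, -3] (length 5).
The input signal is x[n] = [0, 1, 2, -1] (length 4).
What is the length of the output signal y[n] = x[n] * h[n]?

For linear convolution, the output length is:
len(y) = len(x) + len(h) - 1 = 4 + 5 - 1 = 8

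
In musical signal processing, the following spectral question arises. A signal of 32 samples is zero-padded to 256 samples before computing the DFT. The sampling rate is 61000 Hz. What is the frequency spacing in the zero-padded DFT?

Original DFT: N = 32, resolution = f_s/N = 61000/32 = 7625/4 Hz
Zero-padded DFT: N = 256, resolution = f_s/N = 61000/256 = 7625/32 Hz
Zero-padding interpolates the spectrum (finer frequency grid)
but does NOT improve the true spectral resolution (ability to resolve close frequencies).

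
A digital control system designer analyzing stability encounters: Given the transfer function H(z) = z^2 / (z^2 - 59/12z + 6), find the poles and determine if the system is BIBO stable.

Poles are roots of the denominator: z^2 - 59/12z + 6 = 0.
Quadratic formula: z = [-(-59/12) +/- sqrt((-59/12)^2 - 4*(6))] / 2
Discriminant = 3481/144 - 24 = 25/144; sqrt = 5/12.
z = (59/12 +/- 5/12) / 2 => z = 8/3 or z = 9/4.
|p1| = 8/3, |p2| = 9/4.
For BIBO stability, all poles must lie inside the unit circle (|p| < 1).
System is UNSTABLE since at least one |p| >= 1.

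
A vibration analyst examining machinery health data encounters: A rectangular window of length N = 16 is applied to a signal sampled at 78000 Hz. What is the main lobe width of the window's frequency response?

For a rectangular window of length N,
the main lobe width in frequency is 2*f_s/N.
= 2*78000/16 = 9750 Hz
This determines the minimum frequency separation for resolving two sinusoids.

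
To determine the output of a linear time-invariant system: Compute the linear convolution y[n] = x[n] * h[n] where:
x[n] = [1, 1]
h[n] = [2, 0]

y[n] = sum_k x[k]*h[n-k]. Output length = len(x) + len(h) - 1 = 2 + 2 - 1 = 3.
y[0] = 1*2 = 2
y[1] = 1*2 + 1*0 = 2
y[2] = 1*0 = 0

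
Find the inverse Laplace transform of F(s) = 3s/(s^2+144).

Standard pair: s/(s^2+w^2) <-> cos(wt)*u(t)
With k=3, w=12: f(t) = 3*cos(12t)*u(t)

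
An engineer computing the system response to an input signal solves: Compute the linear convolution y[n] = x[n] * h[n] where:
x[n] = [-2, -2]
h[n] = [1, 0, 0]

y[n] = sum_k x[k]*h[n-k]. Output length = len(x) + len(h) - 1 = 2 + 3 - 1 = 4.
y[0] = -2*1 = -2
y[1] = -2*1 + -2*0 = -2
y[2] = -2*0 + -2*0 = 0
y[3] = -2*0 = 0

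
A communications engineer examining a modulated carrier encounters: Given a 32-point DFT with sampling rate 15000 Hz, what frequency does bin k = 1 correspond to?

The frequency of DFT bin k is: f_k = k * f_s / N
f_1 = 1 * 15000 / 32 = 1875/4 Hz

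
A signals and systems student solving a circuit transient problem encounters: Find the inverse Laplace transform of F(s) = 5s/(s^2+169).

Standard pair: s/(s^2+w^2) <-> cos(wt)*u(t)
With k=5, w=13: f(t) = 5*cos(13t)*u(t)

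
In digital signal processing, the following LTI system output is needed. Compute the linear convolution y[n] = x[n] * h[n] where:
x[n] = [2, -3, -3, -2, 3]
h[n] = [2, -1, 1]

y[n] = sum_k x[k]*h[n-k]. Output length = len(x) + len(h) - 1 = 5 + 3 - 1 = 7.
y[0] = 2*2 = 4
y[1] = -3*2 + 2*-1 = -8
y[2] = -3*2 + -3*-1 + 2*1 = -1
y[3] = -2*2 + -3*-1 + -3*1 = -4
y[4] = 3*2 + -2*-1 + -3*1 = 5
y[5] = 3*-1 + -2*1 = -5
y[6] = 3*1 = 3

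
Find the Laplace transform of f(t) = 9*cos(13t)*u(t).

Standard pair: cos(wt)*u(t) <-> s/(s^2+w^2)
With w = 13: L{9*cos(13t)*u(t)} = 9s/(s^2+169)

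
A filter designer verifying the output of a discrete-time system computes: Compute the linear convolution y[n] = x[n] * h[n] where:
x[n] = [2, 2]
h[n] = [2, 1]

y[n] = sum_k x[k]*h[n-k]. Output length = len(x) + len(h) - 1 = 2 + 2 - 1 = 3.
y[0] = 2*2 = 4
y[1] = 2*2 + 2*1 = 6
y[2] = 2*1 = 2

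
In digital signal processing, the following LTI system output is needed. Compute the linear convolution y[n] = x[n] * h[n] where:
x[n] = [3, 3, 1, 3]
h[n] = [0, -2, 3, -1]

y[n] = sum_k x[k]*h[n-k]. Output length = len(x) + len(h) - 1 = 4 + 4 - 1 = 7.
y[0] = 3*0 = 0
y[1] = 3*0 + 3*-2 = -6
y[2] = 1*0 + 3*-2 + 3*3 = 3
y[3] = 3*0 + 1*-2 + 3*3 + 3*-1 = 4
y[4] = 3*-2 + 1*3 + 3*-1 = -6
y[5] = 3*3 + 1*-1 = 8
y[6] = 3*-1 = -3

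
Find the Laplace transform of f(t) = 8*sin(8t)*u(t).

Standard pair: sin(wt)*u(t) <-> w/(s^2+w^2)
With w = 8: L{8*sin(8t)*u(t)} = 64/(s^2+64)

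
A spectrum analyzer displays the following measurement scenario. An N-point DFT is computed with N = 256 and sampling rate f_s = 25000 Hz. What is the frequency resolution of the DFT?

DFT frequency resolution = f_s / N
= 25000 / 256 = 3125/32 Hz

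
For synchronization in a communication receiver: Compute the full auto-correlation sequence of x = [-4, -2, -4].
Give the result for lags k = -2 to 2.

r_xx[k] = sum_m x[m]*x[m+k], indexed from 0, for k = -2 to 2:
  r_xx[-2] = x[2]*x[0] = 16
  r_xx[-1] = x[1]*x[0] + x[2]*x[1] = 16
  r_xx[0] = x[0]*x[0] + x[1]*x[1] + x[2]*x[2] = 36
  r_xx[1] = x[0]*x[1] + x[1]*x[2] = 16
  r_xx[2] = x[0]*x[2] = 16
r_xx = [16, 16, 36, 16, 16]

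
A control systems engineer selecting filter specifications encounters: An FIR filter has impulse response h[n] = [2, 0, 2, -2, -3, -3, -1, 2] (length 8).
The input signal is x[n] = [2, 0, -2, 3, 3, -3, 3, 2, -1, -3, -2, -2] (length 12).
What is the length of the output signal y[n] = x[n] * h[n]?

For linear convolution, the output length is:
len(y) = len(x) + len(h) - 1 = 12 + 8 - 1 = 19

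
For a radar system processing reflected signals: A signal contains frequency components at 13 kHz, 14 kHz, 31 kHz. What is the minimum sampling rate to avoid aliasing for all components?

The highest frequency component is f_max = 31 kHz.
Nyquist rate = 2 * f_max = 2 * 31 kHz = 62 kHz.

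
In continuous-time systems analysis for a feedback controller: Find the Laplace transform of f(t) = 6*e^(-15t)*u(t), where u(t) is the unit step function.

Standard Laplace transform pair:
e^(-at)*u(t) <-> 1/(s+a)
With a = 15: L{6*e^(-15t)*u(t)} = 6/(s+15), ROC: Re(s) > -15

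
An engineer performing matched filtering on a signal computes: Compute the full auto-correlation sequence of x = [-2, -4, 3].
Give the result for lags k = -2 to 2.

r_xx[k] = sum_m x[m]*x[m+k], indexed from 0, for k = -2 to 2:
  r_xx[-2] = x[2]*x[0] = -6
  r_xx[-1] = x[1]*x[0] + x[2]*x[1] = -4
  r_xx[0] = x[0]*x[0] + x[1]*x[1] + x[2]*x[2] = 29
  r_xx[1] = x[0]*x[1] + x[1]*x[2] = -4
  r_xx[2] = x[0]*x[2] = -6
r_xx = [-6, -4, 29, -4, -6]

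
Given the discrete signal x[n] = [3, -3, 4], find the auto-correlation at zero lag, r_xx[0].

The auto-correlation at zero lag r_xx[0] equals the signal energy.
r_xx[0] = sum of x[n]^2 = 3^2 + (-3)^2 + 4^2
= 9 + 9 + 16 = 34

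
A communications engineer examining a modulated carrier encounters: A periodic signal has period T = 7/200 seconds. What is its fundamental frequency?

The fundamental frequency is the reciprocal of the period.
f = 1/T = 1/(7/200) = 200/7 Hz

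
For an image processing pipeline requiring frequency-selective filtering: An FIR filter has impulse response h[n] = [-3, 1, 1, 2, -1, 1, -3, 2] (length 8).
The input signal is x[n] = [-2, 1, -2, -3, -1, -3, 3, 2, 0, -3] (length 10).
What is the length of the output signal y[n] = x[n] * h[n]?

For linear convolution, the output length is:
len(y) = len(x) + len(h) - 1 = 10 + 8 - 1 = 17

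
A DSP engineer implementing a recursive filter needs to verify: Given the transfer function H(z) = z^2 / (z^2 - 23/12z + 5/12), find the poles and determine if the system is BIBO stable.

Poles are roots of the denominator: z^2 - 23/12z + 5/12 = 0.
Quadratic formula: z = [-(-23/12) +/- sqrt((-23/12)^2 - 4*(5/12))] / 2
Discriminant = 529/144 - 5/3 = 289/144; sqrt = 17/12.
z = (23/12 +/- 17/12) / 2 => z = 5/3 or z = 1/4.
|p1| = 5/3, |p2| = 1/4.
For BIBO stability, all poles must lie inside the unit circle (|p| < 1).
System is UNSTABLE since at least one |p| >= 1.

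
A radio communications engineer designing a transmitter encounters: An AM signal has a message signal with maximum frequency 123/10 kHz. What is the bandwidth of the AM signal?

In AM (double-sideband), the bandwidth is twice the message frequency.
BW = 2 * f_m = 2 * 123/10 kHz = 123/5 kHz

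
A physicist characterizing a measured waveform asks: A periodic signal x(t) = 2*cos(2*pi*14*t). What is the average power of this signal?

Average power of A*cos(wt) is A^2/2.
P = 2^2 / 2 = 4/2 = 2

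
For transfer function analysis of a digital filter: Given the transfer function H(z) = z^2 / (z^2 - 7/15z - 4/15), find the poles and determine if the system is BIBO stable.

Poles are roots of the denominator: z^2 - 7/15z - 4/15 = 0.
Quadratic formula: z = [-(-7/15) +/- sqrt((-7/15)^2 - 4*(-4/15))] / 2
Discriminant = 49/225 + 16/15 = 289/225; sqrt = 17/15.
z = (7/15 +/- 17/15) / 2 => z = 4/5 or z = -1/3.
|p1| = 1/3, |p2| = 4/5.
For BIBO stability, all poles must lie inside the unit circle (|p| < 1).
System is STABLE since both |p| < 1.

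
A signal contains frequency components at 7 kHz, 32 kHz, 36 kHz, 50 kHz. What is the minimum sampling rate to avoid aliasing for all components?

The highest frequency component is f_max = 50 kHz.
Nyquist rate = 2 * f_max = 2 * 50 kHz = 100 kHz.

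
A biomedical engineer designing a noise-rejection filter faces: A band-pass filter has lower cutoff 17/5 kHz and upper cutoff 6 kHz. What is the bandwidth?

Bandwidth = f_high - f_low
= 6 kHz - 17/5 kHz = 13/5 kHz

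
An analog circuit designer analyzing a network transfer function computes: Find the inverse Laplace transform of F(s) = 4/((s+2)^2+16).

Standard pair: w/((s+a)^2+w^2) <-> e^(-at)*sin(wt)*u(t)
With a=2, w=4: f(t) = e^(-2t)*sin(4t)*u(t)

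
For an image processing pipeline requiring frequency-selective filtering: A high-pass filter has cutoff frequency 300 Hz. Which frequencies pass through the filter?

A high-pass filter passes all frequencies above the cutoff frequency 300 Hz and attenuates lower frequencies.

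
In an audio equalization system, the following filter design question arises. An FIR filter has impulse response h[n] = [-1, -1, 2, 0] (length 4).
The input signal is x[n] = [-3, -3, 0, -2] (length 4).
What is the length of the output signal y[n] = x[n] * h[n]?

For linear convolution, the output length is:
len(y) = len(x) + len(h) - 1 = 4 + 4 - 1 = 7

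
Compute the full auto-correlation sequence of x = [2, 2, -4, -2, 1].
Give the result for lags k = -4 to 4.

r_xx[k] = sum_m x[m]*x[m+k], indexed from 0, for k = -4 to 4:
  r_xx[-4] = x[4]*x[0] = 2
  r_xx[-3] = x[3]*x[0] + x[4]*x[1] = -2
  r_xx[-2] = x[2]*x[0] + x[3]*x[1] + x[4]*x[2] = -16
  r_xx[-1] = x[1]*x[0] + x[2]*x[1] + x[3]*x[2] + x[4]*x[3] = 2
  r_xx[0] = x[0]*x[0] + x[1]*x[1] + x[2]*x[2] + x[3]*x[3] + x[4]*x[4] = 29
  r_xx[1] = x[0]*x[1] + x[1]*x[2] + x[2]*x[3] + x[3]*x[4] = 2
  r_xx[2] = x[0]*x[2] + x[1]*x[3] + x[2]*x[4] = -16
  r_xx[3] = x[0]*x[3] + x[1]*x[4] = -2
  r_xx[4] = x[0]*x[4] = 2
r_xx = [2, -2, -16, 2, 29, 2, -16, -2, 2]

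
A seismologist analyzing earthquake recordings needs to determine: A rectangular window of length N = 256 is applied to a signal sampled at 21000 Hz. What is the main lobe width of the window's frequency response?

For a rectangular window of length N,
the main lobe width in frequency is 2*f_s/N.
= 2*21000/256 = 2625/16 Hz
This determines the minimum frequency separation for resolving two sinusoids.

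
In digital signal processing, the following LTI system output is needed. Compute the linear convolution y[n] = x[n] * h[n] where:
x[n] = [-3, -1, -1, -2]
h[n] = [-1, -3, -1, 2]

y[n] = sum_k x[k]*h[n-k]. Output length = len(x) + len(h) - 1 = 4 + 4 - 1 = 7.
y[0] = -3*-1 = 3
y[1] = -1*-1 + -3*-3 = 10
y[2] = -1*-1 + -1*-3 + -3*-1 = 7
y[3] = -2*-1 + -1*-3 + -1*-1 + -3*2 = 0
y[4] = -2*-3 + -1*-1 + -1*2 = 5
y[5] = -2*-1 + -1*2 = 0
y[6] = -2*2 = -4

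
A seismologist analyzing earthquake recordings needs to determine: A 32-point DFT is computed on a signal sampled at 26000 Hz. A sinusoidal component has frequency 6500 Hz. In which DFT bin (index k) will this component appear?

DFT frequency resolution = f_s/N = 26000/32 = 1625/2 Hz
Bin index k = f_signal / resolution = 6500 / 1625/2 = 8
The signal frequency 6500 Hz falls in DFT bin k = 8.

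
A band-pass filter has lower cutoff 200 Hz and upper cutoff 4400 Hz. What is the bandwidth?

Bandwidth = f_high - f_low
= 4400 Hz - 200 Hz = 4200 Hz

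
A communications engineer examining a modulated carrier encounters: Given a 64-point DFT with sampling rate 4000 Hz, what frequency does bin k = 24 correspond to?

The frequency of DFT bin k is: f_k = k * f_s / N
f_24 = 24 * 4000 / 64 = 1500 Hz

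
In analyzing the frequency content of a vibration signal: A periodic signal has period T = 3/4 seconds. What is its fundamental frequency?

The fundamental frequency is the reciprocal of the period.
f = 1/T = 1/(3/4) = 4/3 Hz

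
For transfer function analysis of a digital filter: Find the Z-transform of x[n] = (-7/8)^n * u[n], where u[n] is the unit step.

The Z-transform of a^n * u[n] is z/(z-a) for |z| > |a|.
Here a = -7/8, so X(z) = z/(z - (-7/8)) = 8z/(8z + 7)
ROC: |z| > 7/8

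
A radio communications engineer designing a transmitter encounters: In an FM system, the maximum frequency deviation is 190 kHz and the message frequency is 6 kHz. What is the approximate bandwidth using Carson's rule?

Carson's rule: BW = 2*(delta_f + f_m)
= 2*(190 + 6) kHz = 392 kHz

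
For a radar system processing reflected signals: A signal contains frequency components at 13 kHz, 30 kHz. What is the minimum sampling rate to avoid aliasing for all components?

The highest frequency component is f_max = 30 kHz.
Nyquist rate = 2 * f_max = 2 * 30 kHz = 60 kHz.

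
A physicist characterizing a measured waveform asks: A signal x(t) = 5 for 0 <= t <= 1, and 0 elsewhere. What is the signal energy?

Energy = integral of |x(t)|^2 dt over the signal duration
= 5^2 * 1 = 25 * 1 = 25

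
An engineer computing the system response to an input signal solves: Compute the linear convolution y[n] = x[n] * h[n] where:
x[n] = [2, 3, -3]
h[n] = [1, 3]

y[n] = sum_k x[k]*h[n-k]. Output length = len(x) + len(h) - 1 = 3 + 2 - 1 = 4.
y[0] = 2*1 = 2
y[1] = 3*1 + 2*3 = 9
y[2] = -3*1 + 3*3 = 6
y[3] = -3*3 = -9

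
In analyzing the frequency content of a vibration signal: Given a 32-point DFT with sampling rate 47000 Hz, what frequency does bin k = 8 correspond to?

The frequency of DFT bin k is: f_k = k * f_s / N
f_8 = 8 * 47000 / 32 = 11750 Hz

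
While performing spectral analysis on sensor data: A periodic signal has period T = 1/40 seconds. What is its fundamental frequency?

The fundamental frequency is the reciprocal of the period.
f = 1/T = 1/(1/40) = 40 Hz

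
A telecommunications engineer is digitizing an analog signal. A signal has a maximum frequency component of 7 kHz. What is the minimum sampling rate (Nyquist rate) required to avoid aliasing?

By the Nyquist-Shannon sampling theorem,
the minimum sampling rate (Nyquist rate) must be at least 2 * f_max.
Nyquist rate = 2 * 7 kHz = 14 kHz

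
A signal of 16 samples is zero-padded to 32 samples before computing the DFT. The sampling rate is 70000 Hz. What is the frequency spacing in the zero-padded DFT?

Original DFT: N = 16, resolution = f_s/N = 70000/16 = 4375 Hz
Zero-padded DFT: N = 32, resolution = f_s/N = 70000/32 = 4375/2 Hz
Zero-padding interpolates the spectrum (finer frequency grid)
but does NOT improve the true spectral resolution (ability to resolve close frequencies).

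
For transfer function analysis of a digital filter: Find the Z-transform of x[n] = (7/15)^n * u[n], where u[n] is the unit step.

The Z-transform of a^n * u[n] is z/(z-a) for |z| > |a|.
Here a = 7/15, so X(z) = z/(z - (7/15)) = 15z/(15z - 7)
ROC: |z| > 7/15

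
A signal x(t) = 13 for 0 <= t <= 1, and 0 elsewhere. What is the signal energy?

Energy = integral of |x(t)|^2 dt over the signal duration
= 13^2 * 1 = 169 * 1 = 169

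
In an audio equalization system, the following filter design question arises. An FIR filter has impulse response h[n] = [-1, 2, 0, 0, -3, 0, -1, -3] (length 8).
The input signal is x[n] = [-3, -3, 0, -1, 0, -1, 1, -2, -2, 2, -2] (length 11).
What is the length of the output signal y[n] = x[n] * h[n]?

For linear convolution, the output length is:
len(y) = len(x) + len(h) - 1 = 11 + 8 - 1 = 18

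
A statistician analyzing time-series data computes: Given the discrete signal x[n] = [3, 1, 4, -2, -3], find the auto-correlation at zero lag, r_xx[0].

The auto-correlation at zero lag r_xx[0] equals the signal energy.
r_xx[0] = sum of x[n]^2 = 3^2 + 1^2 + 4^2 + (-2)^2 + (-3)^2
= 9 + 1 + 16 + 4 + 9 = 39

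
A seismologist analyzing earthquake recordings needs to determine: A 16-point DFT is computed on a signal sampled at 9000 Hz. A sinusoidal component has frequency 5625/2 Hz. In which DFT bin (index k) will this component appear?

DFT frequency resolution = f_s/N = 9000/16 = 1125/2 Hz
Bin index k = f_signal / resolution = 5625/2 / 1125/2 = 5
The signal frequency 5625/2 Hz falls in DFT bin k = 5.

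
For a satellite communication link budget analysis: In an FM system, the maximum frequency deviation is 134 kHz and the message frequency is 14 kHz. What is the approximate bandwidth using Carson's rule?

Carson's rule: BW = 2*(delta_f + f_m)
= 2*(134 + 14) kHz = 296 kHz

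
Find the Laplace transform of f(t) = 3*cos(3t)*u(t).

Standard pair: cos(wt)*u(t) <-> s/(s^2+w^2)
With w = 3: L{3*cos(3t)*u(t)} = 3s/(s^2+9)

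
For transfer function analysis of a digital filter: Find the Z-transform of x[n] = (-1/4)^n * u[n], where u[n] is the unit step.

The Z-transform of a^n * u[n] is z/(z-a) for |z| > |a|.
Here a = -1/4, so X(z) = z/(z - (-1/4)) = 4z/(4z + 1)
ROC: |z| > 1/4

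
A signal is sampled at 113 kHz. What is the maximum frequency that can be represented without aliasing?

The maximum frequency that can be represented without aliasing
is the Nyquist frequency: f_max = f_s / 2 = 113 kHz / 2 = 113/2 kHz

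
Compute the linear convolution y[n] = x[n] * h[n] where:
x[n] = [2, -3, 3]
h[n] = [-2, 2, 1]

y[n] = sum_k x[k]*h[n-k]. Output length = len(x) + len(h) - 1 = 3 + 3 - 1 = 5.
y[0] = 2*-2 = -4
y[1] = -3*-2 + 2*2 = 10
y[2] = 3*-2 + -3*2 + 2*1 = -10
y[3] = 3*2 + -3*1 = 3
y[4] = 3*1 = 3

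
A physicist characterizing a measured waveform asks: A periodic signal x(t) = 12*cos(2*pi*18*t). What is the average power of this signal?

Average power of A*cos(wt) is A^2/2.
P = 12^2 / 2 = 144/2 = 72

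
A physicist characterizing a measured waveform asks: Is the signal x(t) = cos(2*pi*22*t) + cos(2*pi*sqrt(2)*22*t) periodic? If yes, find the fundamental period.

f1 = 22 Hz, f2 = 22*sqrt(2) Hz
Ratio f2/f1 = sqrt(2), which is irrational.
Since the frequency ratio is irrational, no common period exists.
The signal is not periodic.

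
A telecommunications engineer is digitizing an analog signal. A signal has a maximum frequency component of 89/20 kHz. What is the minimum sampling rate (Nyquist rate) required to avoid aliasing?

By the Nyquist-Shannon sampling theorem,
the minimum sampling rate (Nyquist rate) must be at least 2 * f_max.
Nyquist rate = 2 * 89/20 kHz = 89/10 kHz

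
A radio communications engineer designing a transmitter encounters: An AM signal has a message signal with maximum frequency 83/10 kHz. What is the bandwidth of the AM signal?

In AM (double-sideband), the bandwidth is twice the message frequency.
BW = 2 * f_m = 2 * 83/10 kHz = 83/5 kHz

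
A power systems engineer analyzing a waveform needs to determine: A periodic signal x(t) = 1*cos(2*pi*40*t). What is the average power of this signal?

Average power of A*cos(wt) is A^2/2.
P = 1^2 / 2 = 1/2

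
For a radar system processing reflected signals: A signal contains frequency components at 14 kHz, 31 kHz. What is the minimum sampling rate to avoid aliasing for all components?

The highest frequency component is f_max = 31 kHz.
Nyquist rate = 2 * f_max = 2 * 31 kHz = 62 kHz.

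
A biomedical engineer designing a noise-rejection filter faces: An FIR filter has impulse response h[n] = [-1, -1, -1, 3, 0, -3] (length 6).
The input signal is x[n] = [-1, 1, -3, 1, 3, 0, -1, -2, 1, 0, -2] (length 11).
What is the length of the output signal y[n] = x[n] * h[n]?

For linear convolution, the output length is:
len(y) = len(x) + len(h) - 1 = 11 + 6 - 1 = 16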